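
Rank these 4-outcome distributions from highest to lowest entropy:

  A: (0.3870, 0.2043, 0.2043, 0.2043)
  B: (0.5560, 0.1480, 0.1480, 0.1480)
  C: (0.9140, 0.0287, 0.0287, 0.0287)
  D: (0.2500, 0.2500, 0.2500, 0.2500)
D > A > B > C

Key insight: Entropy is maximized by uniform distributions and minimized by concentrated distributions.

Entropies:
  H(A) = 1.9344 bits
  H(B) = 1.6947 bits
  H(C) = 0.5593 bits
  H(D) = 2.0000 bits

Ranking: D > A > B > C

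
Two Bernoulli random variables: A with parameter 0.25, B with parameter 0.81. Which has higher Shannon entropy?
A

For binary distributions, entropy is maximized at p=0.5 and decreases as p moves toward 0 or 1.

H(A) = H(0.25) = 0.8113 bits
H(B) = H(0.81) = 0.7015 bits

Distribution A (p=0.25) is closer to uniform (p=0.5), so it has higher entropy.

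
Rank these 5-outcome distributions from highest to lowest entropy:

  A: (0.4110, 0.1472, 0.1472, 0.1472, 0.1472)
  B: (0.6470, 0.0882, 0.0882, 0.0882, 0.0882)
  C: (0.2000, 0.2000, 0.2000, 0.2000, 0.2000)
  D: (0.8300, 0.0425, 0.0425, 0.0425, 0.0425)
C > A > B > D

Key insight: Entropy is maximized by uniform distributions and minimized by concentrated distributions.

Entropies:
  H(A) = 2.1550 bits
  H(B) = 1.6427 bits
  H(C) = 2.3219 bits
  H(D) = 0.9977 bits

Ranking: C > A > B > D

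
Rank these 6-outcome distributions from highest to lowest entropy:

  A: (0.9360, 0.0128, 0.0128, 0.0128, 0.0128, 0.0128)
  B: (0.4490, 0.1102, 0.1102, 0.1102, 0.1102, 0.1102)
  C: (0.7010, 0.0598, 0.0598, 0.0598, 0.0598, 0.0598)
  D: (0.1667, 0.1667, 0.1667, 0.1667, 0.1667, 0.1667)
D > B > C > A

Key insight: Entropy is maximized by uniform distributions and minimized by concentrated distributions.

Entropies:
  H(A) = 0.4917 bits
  H(B) = 2.2719 bits
  H(C) = 1.5743 bits
  H(D) = 2.5850 bits

Ranking: D > B > C > A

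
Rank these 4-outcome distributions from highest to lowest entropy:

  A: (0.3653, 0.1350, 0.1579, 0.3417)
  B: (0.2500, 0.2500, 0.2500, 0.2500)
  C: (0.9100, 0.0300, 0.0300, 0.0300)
B > A > C

Key insight: Entropy is maximized by uniform distributions and minimized by concentrated distributions.

- Uniform distributions have maximum entropy log₂(4) = 2.0000 bits
- The more "peaked" or concentrated a distribution, the lower its entropy

Entropies:
  H(A) = 1.8706 bits
  H(B) = 2.0000 bits
  H(C) = 0.5791 bits

Ranking: B > A > C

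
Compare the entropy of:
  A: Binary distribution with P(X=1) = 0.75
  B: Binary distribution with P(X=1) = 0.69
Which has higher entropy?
B

For binary distributions, entropy is maximized at p=0.5 and decreases as p moves toward 0 or 1.

H(A) = H(0.75) = 0.8113 bits
H(B) = H(0.69) = 0.8932 bits

Distribution B (p=0.69) is closer to uniform (p=0.5), so it has higher entropy.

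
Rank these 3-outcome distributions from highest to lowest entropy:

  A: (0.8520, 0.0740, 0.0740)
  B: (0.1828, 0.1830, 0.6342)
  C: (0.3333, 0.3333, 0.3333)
C > B > A

Key insight: Entropy is maximized by uniform distributions and minimized by concentrated distributions.

- Uniform distributions have maximum entropy log₂(3) = 1.5850 bits
- The more "peaked" or concentrated a distribution, the lower its entropy

Entropies:
  H(A) = 0.7528 bits
  H(B) = 1.3132 bits
  H(C) = 1.5850 bits

Ranking: C > B > A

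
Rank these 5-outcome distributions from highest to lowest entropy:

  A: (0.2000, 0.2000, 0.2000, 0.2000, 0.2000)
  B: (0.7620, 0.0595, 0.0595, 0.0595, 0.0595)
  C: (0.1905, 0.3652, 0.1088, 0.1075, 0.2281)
A > C > B

Key insight: Entropy is maximized by uniform distributions and minimized by concentrated distributions.

- Uniform distributions have maximum entropy log₂(5) = 2.3219 bits
- The more "peaked" or concentrated a distribution, the lower its entropy

Entropies:
  H(A) = 2.3219 bits
  H(B) = 1.2677 bits
  H(C) = 2.1667 bits

Ranking: A > C > B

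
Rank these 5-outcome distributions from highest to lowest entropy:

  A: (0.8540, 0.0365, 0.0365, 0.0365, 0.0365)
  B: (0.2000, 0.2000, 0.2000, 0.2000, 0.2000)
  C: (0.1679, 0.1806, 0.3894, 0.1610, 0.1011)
B > C > A

Key insight: Entropy is maximized by uniform distributions and minimized by concentrated distributions.

- Uniform distributions have maximum entropy log₂(5) = 2.3219 bits
- The more "peaked" or concentrated a distribution, the lower its entropy

Entropies:
  H(A) = 0.8917 bits
  H(B) = 2.3219 bits
  H(C) = 2.1665 bits

Ranking: B > C > A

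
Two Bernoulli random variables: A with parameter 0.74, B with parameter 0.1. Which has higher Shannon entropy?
A

For binary distributions, entropy is maximized at p=0.5 and decreases as p moves toward 0 or 1.

H(A) = H(0.74) = 0.8267 bits
H(B) = H(0.1) = 0.4690 bits

Distribution A (p=0.74) is closer to uniform (p=0.5), so it has higher entropy.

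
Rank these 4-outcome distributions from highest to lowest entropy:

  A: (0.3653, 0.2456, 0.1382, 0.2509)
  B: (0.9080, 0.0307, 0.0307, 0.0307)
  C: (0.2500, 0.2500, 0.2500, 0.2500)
C > A > B

Key insight: Entropy is maximized by uniform distributions and minimized by concentrated distributions.

- Uniform distributions have maximum entropy log₂(4) = 2.0000 bits
- The more "peaked" or concentrated a distribution, the lower its entropy

Entropies:
  H(A) = 1.9233 bits
  H(B) = 0.5889 bits
  H(C) = 2.0000 bits

Ranking: C > A > B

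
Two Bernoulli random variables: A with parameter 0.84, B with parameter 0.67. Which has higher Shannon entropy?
B

For binary distributions, entropy is maximized at p=0.5 and decreases as p moves toward 0 or 1.

H(A) = H(0.84) = 0.6343 bits
H(B) = H(0.67) = 0.9149 bits

Distribution B (p=0.67) is closer to uniform (p=0.5), so it has higher entropy.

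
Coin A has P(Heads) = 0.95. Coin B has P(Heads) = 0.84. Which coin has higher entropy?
B

For binary distributions, entropy is maximized at p=0.5 and decreases as p moves toward 0 or 1.

H(A) = H(0.95) = 0.2864 bits
H(B) = H(0.84) = 0.6343 bits

Distribution B (p=0.84) is closer to uniform (p=0.5), so it has higher entropy.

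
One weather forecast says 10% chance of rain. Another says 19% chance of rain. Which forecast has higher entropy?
19% forecast

Treat each forecast as a Bernoulli distribution. Binary entropy is maximized at p=0.5 and falls off symmetrically toward 0 or 1. The 19% forecast is closer to 50%, so it is more uncertain. H(10%) ≈ 0.469 bits, H(19%) ≈ 0.701 bits.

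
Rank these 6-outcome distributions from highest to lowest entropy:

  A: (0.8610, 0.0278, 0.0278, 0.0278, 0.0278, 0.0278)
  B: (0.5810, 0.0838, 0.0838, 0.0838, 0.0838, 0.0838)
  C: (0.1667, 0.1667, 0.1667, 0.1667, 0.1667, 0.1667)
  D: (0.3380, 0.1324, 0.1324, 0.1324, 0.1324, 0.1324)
C > D > B > A

Key insight: Entropy is maximized by uniform distributions and minimized by concentrated distributions.

Entropies:
  H(A) = 0.9044 bits
  H(B) = 1.9539 bits
  H(C) = 2.5850 bits
  H(D) = 2.4600 bits

Ranking: C > D > B > A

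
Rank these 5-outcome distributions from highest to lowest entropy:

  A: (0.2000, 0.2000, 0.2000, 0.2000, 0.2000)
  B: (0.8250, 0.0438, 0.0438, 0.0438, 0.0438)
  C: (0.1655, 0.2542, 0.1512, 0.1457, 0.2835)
A > C > B

Key insight: Entropy is maximized by uniform distributions and minimized by concentrated distributions.

- Uniform distributions have maximum entropy log₂(5) = 2.3219 bits
- The more "peaked" or concentrated a distribution, the lower its entropy

Entropies:
  H(A) = 2.3219 bits
  H(B) = 1.0190 bits
  H(C) = 2.2643 bits

Ranking: A > C > B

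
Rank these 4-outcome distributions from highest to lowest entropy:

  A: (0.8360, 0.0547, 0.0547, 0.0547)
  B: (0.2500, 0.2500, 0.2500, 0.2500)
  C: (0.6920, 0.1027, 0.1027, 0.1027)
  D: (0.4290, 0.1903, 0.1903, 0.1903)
B > D > C > A

Key insight: Entropy is maximized by uniform distributions and minimized by concentrated distributions.

Entropies:
  H(A) = 0.9037 bits
  H(B) = 2.0000 bits
  H(C) = 1.3790 bits
  H(D) = 1.8904 bits

Ranking: B > D > C > A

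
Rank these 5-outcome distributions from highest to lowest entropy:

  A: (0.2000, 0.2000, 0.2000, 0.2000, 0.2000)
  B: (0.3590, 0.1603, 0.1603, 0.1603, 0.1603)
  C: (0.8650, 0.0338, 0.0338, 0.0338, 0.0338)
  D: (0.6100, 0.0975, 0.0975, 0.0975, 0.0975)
A > B > D > C

Key insight: Entropy is maximized by uniform distributions and minimized by concentrated distributions.

Entropies:
  H(A) = 2.3219 bits
  H(B) = 2.2238 bits
  H(C) = 0.8410 bits
  H(D) = 1.7448 bits

Ranking: A > B > D > C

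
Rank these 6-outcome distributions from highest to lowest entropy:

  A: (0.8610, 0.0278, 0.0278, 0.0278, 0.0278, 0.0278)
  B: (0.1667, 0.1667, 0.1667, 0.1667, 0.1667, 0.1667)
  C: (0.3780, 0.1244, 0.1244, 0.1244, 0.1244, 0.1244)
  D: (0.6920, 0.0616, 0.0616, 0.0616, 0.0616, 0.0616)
B > C > D > A

Key insight: Entropy is maximized by uniform distributions and minimized by concentrated distributions.

Entropies:
  H(A) = 0.9044 bits
  H(B) = 2.5850 bits
  H(C) = 2.4009 bits
  H(D) = 1.6060 bits

Ranking: B > C > D > A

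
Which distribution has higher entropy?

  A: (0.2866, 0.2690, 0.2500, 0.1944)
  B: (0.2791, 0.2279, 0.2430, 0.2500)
B

Both distributions are close to uniform, making this a harder comparison.

H(A) = 1.9856 bits
H(B) = 1.9961 bits

The distribution closer to uniform has higher entropy.
Answer: B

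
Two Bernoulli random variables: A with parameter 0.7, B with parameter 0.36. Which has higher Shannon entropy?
B

For binary distributions, entropy is maximized at p=0.5 and decreases as p moves toward 0 or 1.

H(A) = H(0.7) = 0.8813 bits
H(B) = H(0.36) = 0.9427 bits

Distribution B (p=0.36) is closer to uniform (p=0.5), so it has higher entropy.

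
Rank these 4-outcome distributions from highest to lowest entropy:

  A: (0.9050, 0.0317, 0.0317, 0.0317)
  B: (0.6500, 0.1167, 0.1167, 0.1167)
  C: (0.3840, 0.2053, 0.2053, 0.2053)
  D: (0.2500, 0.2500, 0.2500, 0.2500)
D > C > B > A

Key insight: Entropy is maximized by uniform distributions and minimized by concentrated distributions.

Entropies:
  H(A) = 0.6035 bits
  H(B) = 1.4888 bits
  H(C) = 1.9372 bits
  H(D) = 2.0000 bits

Ranking: D > C > B > A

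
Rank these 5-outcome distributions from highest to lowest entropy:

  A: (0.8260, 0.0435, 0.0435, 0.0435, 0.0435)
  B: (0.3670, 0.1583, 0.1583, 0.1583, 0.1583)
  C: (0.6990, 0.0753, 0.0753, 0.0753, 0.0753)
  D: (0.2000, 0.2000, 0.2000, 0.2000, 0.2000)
D > B > C > A

Key insight: Entropy is maximized by uniform distributions and minimized by concentrated distributions.

Entropies:
  H(A) = 1.0148 bits
  H(B) = 2.2143 bits
  H(C) = 1.4845 bits
  H(D) = 2.3219 bits

Ranking: D > B > C > A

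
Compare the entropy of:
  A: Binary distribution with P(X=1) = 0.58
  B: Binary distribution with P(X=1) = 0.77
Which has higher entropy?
A

For binary distributions, entropy is maximized at p=0.5 and decreases as p moves toward 0 or 1.

H(A) = H(0.58) = 0.9815 bits
H(B) = H(0.77) = 0.7780 bits

Distribution A (p=0.58) is closer to uniform (p=0.5), so it has higher entropy.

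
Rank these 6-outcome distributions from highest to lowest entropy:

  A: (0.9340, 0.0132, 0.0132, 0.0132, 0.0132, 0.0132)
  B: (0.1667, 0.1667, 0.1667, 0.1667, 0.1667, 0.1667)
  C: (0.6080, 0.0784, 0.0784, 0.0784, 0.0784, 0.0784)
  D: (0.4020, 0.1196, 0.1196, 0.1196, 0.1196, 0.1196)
B > D > C > A

Key insight: Entropy is maximized by uniform distributions and minimized by concentrated distributions.

Entropies:
  H(A) = 0.5041 bits
  H(B) = 2.5850 bits
  H(C) = 1.8763 bits
  H(D) = 2.3606 bits

Ranking: B > D > C > A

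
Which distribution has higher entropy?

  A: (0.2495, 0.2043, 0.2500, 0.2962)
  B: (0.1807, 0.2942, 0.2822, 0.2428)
A

Both distributions are close to uniform, making this a harder comparison.

H(A) = 1.9877 bits
H(B) = 1.9763 bits

The distribution closer to uniform has higher entropy.
Answer: A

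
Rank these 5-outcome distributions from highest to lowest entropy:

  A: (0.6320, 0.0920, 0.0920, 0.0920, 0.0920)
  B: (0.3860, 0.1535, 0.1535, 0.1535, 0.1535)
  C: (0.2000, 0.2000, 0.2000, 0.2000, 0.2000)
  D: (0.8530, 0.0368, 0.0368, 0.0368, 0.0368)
C > B > A > D

Key insight: Entropy is maximized by uniform distributions and minimized by concentrated distributions.

Entropies:
  H(A) = 1.6851 bits
  H(B) = 2.1902 bits
  H(C) = 2.3219 bits
  H(D) = 0.8963 bits

Ranking: C > B > A > D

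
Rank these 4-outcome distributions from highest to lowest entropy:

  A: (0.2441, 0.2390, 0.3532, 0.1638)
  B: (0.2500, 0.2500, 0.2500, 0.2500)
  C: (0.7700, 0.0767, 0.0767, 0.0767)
B > A > C

Key insight: Entropy is maximized by uniform distributions and minimized by concentrated distributions.

- Uniform distributions have maximum entropy log₂(4) = 2.0000 bits
- The more "peaked" or concentrated a distribution, the lower its entropy

Entropies:
  H(A) = 1.9479 bits
  H(B) = 2.0000 bits
  H(C) = 1.1426 bits

Ranking: B > A > C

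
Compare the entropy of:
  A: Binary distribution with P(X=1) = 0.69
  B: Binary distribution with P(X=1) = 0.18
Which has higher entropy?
A

For binary distributions, entropy is maximized at p=0.5 and decreases as p moves toward 0 or 1.

H(A) = H(0.69) = 0.8932 bits
H(B) = H(0.18) = 0.6801 bits

Distribution A (p=0.69) is closer to uniform (p=0.5), so it has higher entropy.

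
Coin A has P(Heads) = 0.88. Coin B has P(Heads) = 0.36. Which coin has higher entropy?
B

For binary distributions, entropy is maximized at p=0.5 and decreases as p moves toward 0 or 1.

H(A) = H(0.88) = 0.5294 bits
H(B) = H(0.36) = 0.9427 bits

Distribution B (p=0.36) is closer to uniform (p=0.5), so it has higher entropy.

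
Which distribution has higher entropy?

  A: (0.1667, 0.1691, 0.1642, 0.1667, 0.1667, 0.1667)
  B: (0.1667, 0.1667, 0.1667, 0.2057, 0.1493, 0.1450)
A

Both distributions are close to uniform, making this a harder comparison.

H(A) = 2.5849 bits
H(B) = 2.5753 bits

The distribution closer to uniform has higher entropy.
Answer: A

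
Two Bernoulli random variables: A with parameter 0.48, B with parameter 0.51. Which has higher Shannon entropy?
B

For binary distributions, entropy is maximized at p=0.5 and decreases as p moves toward 0 or 1.

H(A) = H(0.48) = 0.9988 bits
H(B) = H(0.51) = 0.9997 bits

Distribution B (p=0.51) is closer to uniform (p=0.5), so it has higher entropy.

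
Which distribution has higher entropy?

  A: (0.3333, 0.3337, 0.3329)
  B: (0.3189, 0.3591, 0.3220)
A

Both distributions are close to uniform, making this a harder comparison.

H(A) = 1.5850 bits
H(B) = 1.5828 bits

The distribution closer to uniform has higher entropy.
Answer: A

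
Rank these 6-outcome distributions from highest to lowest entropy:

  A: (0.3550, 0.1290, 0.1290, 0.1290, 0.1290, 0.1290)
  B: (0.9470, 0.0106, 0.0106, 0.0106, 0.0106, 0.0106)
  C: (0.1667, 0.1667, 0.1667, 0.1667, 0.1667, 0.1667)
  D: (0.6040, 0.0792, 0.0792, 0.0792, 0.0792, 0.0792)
C > A > D > B

Key insight: Entropy is maximized by uniform distributions and minimized by concentrated distributions.

Entropies:
  H(A) = 2.4361 bits
  H(B) = 0.4221 bits
  H(C) = 2.5850 bits
  H(D) = 1.8880 bits

Ranking: C > A > D > B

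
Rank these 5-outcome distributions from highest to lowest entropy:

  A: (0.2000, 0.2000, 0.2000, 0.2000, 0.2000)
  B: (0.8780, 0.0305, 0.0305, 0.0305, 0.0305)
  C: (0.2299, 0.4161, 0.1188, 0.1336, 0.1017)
A > C > B

Key insight: Entropy is maximized by uniform distributions and minimized by concentrated distributions.

- Uniform distributions have maximum entropy log₂(5) = 2.3219 bits
- The more "peaked" or concentrated a distribution, the lower its entropy

Entropies:
  H(A) = 2.3219 bits
  H(B) = 0.7791 bits
  H(C) = 2.1023 bits

Ranking: A > C > B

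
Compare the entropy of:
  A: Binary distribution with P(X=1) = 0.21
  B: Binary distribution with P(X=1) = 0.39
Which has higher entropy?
B

For binary distributions, entropy is maximized at p=0.5 and decreases as p moves toward 0 or 1.

H(A) = H(0.21) = 0.7415 bits
H(B) = H(0.39) = 0.9648 bits

Distribution B (p=0.39) is closer to uniform (p=0.5), so it has higher entropy.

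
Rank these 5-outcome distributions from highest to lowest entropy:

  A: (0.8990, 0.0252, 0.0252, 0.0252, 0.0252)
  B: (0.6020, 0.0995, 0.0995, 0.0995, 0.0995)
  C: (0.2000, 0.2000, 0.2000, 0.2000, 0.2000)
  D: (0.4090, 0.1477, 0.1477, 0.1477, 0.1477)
C > D > B > A

Key insight: Entropy is maximized by uniform distributions and minimized by concentrated distributions.

Entropies:
  H(A) = 0.6742 bits
  H(B) = 1.7658 bits
  H(C) = 2.3219 bits
  H(D) = 2.1580 bits

Ranking: C > D > B > A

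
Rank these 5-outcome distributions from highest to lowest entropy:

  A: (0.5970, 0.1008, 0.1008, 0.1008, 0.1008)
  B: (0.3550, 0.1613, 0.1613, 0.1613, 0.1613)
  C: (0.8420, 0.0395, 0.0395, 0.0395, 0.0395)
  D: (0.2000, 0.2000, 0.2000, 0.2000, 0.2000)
D > B > A > C

Key insight: Entropy is maximized by uniform distributions and minimized by concentrated distributions.

Entropies:
  H(A) = 1.7787 bits
  H(B) = 2.2285 bits
  H(C) = 0.9455 bits
  H(D) = 2.3219 bits

Ranking: D > B > A > C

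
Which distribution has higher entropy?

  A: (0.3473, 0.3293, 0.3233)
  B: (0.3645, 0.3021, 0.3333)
A

Both distributions are close to uniform, making this a harder comparison.

H(A) = 1.5843 bits
H(B) = 1.5807 bits

The distribution closer to uniform has higher entropy.
Answer: A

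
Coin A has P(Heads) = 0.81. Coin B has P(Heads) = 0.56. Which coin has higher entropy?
B

For binary distributions, entropy is maximized at p=0.5 and decreases as p moves toward 0 or 1.

H(A) = H(0.81) = 0.7015 bits
H(B) = H(0.56) = 0.9896 bits

Distribution B (p=0.56) is closer to uniform (p=0.5), so it has higher entropy.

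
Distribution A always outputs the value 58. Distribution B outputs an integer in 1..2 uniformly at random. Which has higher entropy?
B

A is deterministic, so H(A) = 0. B is uniform over 2 outcomes, so H(B) = log₂(2) = 1.000 bits. Any distribution with genuine randomness has higher entropy than a deterministic one.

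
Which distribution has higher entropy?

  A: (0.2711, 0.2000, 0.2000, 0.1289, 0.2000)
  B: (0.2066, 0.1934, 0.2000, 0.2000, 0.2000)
B

Both distributions are close to uniform, making this a harder comparison.

H(A) = 2.2847 bits
H(B) = 2.3216 bits

The distribution closer to uniform has higher entropy.
Answer: B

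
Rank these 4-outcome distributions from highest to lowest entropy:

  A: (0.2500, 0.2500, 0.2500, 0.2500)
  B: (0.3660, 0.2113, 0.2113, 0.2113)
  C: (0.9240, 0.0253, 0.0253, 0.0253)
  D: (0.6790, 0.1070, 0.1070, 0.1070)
A > B > D > C

Key insight: Entropy is maximized by uniform distributions and minimized by concentrated distributions.

Entropies:
  H(A) = 2.0000 bits
  H(B) = 1.9524 bits
  H(C) = 0.5084 bits
  H(D) = 1.4142 bits

Ranking: A > B > D > C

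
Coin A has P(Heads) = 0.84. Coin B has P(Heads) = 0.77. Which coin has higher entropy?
B

For binary distributions, entropy is maximized at p=0.5 and decreases as p moves toward 0 or 1.

H(A) = H(0.84) = 0.6343 bits
H(B) = H(0.77) = 0.7780 bits

Distribution B (p=0.77) is closer to uniform (p=0.5), so it has higher entropy.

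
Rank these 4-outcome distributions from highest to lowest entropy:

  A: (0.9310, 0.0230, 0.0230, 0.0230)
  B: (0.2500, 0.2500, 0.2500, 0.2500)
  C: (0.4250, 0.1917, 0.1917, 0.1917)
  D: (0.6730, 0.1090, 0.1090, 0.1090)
B > C > D > A

Key insight: Entropy is maximized by uniform distributions and minimized by concentrated distributions.

Entropies:
  H(A) = 0.4715 bits
  H(B) = 2.0000 bits
  H(C) = 1.8951 bits
  H(D) = 1.4301 bits

Ranking: B > C > D > A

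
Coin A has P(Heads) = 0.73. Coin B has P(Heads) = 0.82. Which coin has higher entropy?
A

For binary distributions, entropy is maximized at p=0.5 and decreases as p moves toward 0 or 1.

H(A) = H(0.73) = 0.8415 bits
H(B) = H(0.82) = 0.6801 bits

Distribution A (p=0.73) is closer to uniform (p=0.5), so it has higher entropy.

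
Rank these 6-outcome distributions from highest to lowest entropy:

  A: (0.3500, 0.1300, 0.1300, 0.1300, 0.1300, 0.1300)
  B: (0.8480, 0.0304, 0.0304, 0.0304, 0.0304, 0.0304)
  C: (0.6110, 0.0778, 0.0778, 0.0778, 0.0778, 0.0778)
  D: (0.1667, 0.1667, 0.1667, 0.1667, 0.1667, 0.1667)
D > A > C > B

Key insight: Entropy is maximized by uniform distributions and minimized by concentrated distributions.

Entropies:
  H(A) = 2.4433 bits
  H(B) = 0.9678 bits
  H(C) = 1.8674 bits
  H(D) = 2.5850 bits

Ranking: D > A > C > B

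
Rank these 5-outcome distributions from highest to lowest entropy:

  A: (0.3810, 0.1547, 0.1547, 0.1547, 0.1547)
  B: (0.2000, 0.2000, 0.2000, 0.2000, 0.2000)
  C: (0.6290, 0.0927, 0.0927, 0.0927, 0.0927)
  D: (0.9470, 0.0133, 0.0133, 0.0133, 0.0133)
B > A > C > D

Key insight: Entropy is maximized by uniform distributions and minimized by concentrated distributions.

Entropies:
  H(A) = 2.1967 bits
  H(B) = 2.3219 bits
  H(C) = 1.6934 bits
  H(D) = 0.4050 bits

Ranking: B > A > C > D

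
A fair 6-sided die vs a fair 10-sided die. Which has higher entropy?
10-sided die

Both are uniform distributions; for uniform over n outcomes, H = log₂(n). H(6-sided) = log₂(6) = 2.585 bits and H(10-sided) = log₂(10) = 3.322 bits. More outcomes in a uniform distribution means higher entropy.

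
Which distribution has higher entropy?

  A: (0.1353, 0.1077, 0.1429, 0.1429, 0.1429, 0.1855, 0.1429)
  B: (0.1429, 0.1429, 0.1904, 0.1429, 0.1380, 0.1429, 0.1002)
A

Both distributions are close to uniform, making this a harder comparison.

H(A) = 2.7919 bits
H(B) = 2.7867 bits

The distribution closer to uniform has higher entropy.
Answer: A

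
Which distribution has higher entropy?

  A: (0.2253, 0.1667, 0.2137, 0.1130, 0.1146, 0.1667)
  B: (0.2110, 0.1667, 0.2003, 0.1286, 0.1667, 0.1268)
B

Both distributions are close to uniform, making this a harder comparison.

H(A) = 2.5355 bits
H(B) = 2.5582 bits

The distribution closer to uniform has higher entropy.
Answer: B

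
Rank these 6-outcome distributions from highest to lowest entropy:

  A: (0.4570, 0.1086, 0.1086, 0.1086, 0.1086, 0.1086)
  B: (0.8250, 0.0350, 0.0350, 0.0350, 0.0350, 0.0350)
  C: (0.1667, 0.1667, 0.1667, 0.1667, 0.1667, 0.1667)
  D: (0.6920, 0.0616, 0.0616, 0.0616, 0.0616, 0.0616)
C > A > D > B

Key insight: Entropy is maximized by uniform distributions and minimized by concentrated distributions.

Entropies:
  H(A) = 2.2555 bits
  H(B) = 1.0754 bits
  H(C) = 2.5850 bits
  H(D) = 1.6060 bits

Ranking: C > A > D > B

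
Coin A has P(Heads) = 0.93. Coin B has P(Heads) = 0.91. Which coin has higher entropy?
B

For binary distributions, entropy is maximized at p=0.5 and decreases as p moves toward 0 or 1.

H(A) = H(0.93) = 0.3659 bits
H(B) = H(0.91) = 0.4365 bits

Distribution B (p=0.91) is closer to uniform (p=0.5), so it has higher entropy.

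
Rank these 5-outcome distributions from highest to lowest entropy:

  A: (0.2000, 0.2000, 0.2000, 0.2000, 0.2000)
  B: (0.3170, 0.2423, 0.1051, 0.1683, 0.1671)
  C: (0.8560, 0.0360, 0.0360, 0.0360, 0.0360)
A > B > C

Key insight: Entropy is maximized by uniform distributions and minimized by concentrated distributions.

- Uniform distributions have maximum entropy log₂(5) = 2.3219 bits
- The more "peaked" or concentrated a distribution, the lower its entropy

Entropies:
  H(A) = 2.3219 bits
  H(B) = 2.2267 bits
  H(C) = 0.8826 bits

Ranking: A > B > C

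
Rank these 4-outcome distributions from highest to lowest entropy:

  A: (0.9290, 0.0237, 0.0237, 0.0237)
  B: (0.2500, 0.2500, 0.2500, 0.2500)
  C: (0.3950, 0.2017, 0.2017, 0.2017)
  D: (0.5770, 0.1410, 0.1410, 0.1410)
B > C > D > A

Key insight: Entropy is maximized by uniform distributions and minimized by concentrated distributions.

Entropies:
  H(A) = 0.4822 bits
  H(B) = 2.0000 bits
  H(C) = 1.9269 bits
  H(D) = 1.6533 bits

Ranking: B > C > D > A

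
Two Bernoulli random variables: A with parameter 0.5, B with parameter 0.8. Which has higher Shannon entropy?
A

For binary distributions, entropy is maximized at p=0.5 and decreases as p moves toward 0 or 1.

H(A) = H(0.5) = 1.0000 bits
H(B) = H(0.8) = 0.7219 bits

Distribution A (p=0.5) is closer to uniform (p=0.5), so it has higher entropy.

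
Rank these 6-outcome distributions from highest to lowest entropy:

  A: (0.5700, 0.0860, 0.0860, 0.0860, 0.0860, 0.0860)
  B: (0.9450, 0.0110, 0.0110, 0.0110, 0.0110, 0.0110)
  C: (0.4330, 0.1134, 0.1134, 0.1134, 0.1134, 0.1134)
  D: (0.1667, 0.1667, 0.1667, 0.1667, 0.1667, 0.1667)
D > C > A > B

Key insight: Entropy is maximized by uniform distributions and minimized by concentrated distributions.

Entropies:
  H(A) = 1.9842 bits
  H(B) = 0.4350 bits
  H(C) = 2.3035 bits
  H(D) = 2.5850 bits

Ranking: D > C > A > B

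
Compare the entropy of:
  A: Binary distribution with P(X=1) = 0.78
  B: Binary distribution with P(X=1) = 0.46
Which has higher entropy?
B

For binary distributions, entropy is maximized at p=0.5 and decreases as p moves toward 0 or 1.

H(A) = H(0.78) = 0.7602 bits
H(B) = H(0.46) = 0.9954 bits

Distribution B (p=0.46) is closer to uniform (p=0.5), so it has higher entropy.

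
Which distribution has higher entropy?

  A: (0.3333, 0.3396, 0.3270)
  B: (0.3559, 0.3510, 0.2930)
A

Both distributions are close to uniform, making this a harder comparison.

H(A) = 1.5848 bits
H(B) = 1.5795 bits

The distribution closer to uniform has higher entropy.
Answer: A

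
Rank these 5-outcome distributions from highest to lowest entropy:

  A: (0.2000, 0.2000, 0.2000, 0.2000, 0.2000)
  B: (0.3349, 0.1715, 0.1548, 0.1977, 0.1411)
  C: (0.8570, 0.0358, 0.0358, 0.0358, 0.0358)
A > B > C

Key insight: Entropy is maximized by uniform distributions and minimized by concentrated distributions.

- Uniform distributions have maximum entropy log₂(5) = 2.3219 bits
- The more "peaked" or concentrated a distribution, the lower its entropy

Entropies:
  H(A) = 2.3219 bits
  H(B) = 2.2424 bits
  H(C) = 0.8780 bits

Ranking: A > B > C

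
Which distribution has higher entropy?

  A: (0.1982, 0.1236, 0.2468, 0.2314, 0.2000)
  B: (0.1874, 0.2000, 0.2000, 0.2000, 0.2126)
B

Both distributions are close to uniform, making this a harder comparison.

H(A) = 2.2867 bits
H(B) = 2.3208 bits

The distribution closer to uniform has higher entropy.
Answer: B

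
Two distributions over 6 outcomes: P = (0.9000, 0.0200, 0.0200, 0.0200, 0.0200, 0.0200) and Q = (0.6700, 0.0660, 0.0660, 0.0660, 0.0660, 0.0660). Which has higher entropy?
Q

P is highly concentrated on one outcome (90%), making it nearly deterministic. Q spreads its mass more evenly (max 67%). The more spread-out distribution has higher entropy: H(P) ≈ 0.701 bits, H(Q) ≈ 1.681 bits.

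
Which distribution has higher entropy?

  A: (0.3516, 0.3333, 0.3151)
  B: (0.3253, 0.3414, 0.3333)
B

Both distributions are close to uniform, making this a harder comparison.

H(A) = 1.5835 bits
H(B) = 1.5847 bits

The distribution closer to uniform has higher entropy.
Answer: B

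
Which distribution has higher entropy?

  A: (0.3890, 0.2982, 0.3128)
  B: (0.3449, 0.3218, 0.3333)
B

Both distributions are close to uniform, making this a harder comparison.

H(A) = 1.5749 bits
H(B) = 1.5844 bits

The distribution closer to uniform has higher entropy.
Answer: B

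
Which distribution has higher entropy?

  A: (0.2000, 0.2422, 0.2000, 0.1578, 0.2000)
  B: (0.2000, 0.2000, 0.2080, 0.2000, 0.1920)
B

Both distributions are close to uniform, making this a harder comparison.

H(A) = 2.3090 bits
H(B) = 2.3215 bits

The distribution closer to uniform has higher entropy.
Answer: B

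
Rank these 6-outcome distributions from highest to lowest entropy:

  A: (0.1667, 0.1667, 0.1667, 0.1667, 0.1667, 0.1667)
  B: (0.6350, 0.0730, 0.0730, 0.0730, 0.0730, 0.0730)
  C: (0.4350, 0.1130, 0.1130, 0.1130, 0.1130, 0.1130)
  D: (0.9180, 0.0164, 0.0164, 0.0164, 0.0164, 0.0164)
A > C > B > D

Key insight: Entropy is maximized by uniform distributions and minimized by concentrated distributions.

Entropies:
  H(A) = 2.5850 bits
  H(B) = 1.7943 bits
  H(C) = 2.2997 bits
  H(D) = 0.5996 bits

Ranking: A > C > B > D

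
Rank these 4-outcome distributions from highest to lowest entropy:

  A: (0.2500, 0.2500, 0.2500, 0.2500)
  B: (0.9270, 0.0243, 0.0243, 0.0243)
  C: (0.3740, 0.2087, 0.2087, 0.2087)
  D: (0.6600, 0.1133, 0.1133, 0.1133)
A > C > D > B

Key insight: Entropy is maximized by uniform distributions and minimized by concentrated distributions.

Entropies:
  H(A) = 2.0000 bits
  H(B) = 0.4927 bits
  H(C) = 1.9459 bits
  H(D) = 1.4637 bits

Ranking: A > C > D > B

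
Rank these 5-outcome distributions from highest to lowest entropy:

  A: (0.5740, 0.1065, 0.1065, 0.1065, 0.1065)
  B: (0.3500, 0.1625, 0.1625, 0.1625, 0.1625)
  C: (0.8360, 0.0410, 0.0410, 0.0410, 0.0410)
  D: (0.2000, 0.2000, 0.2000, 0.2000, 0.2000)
D > B > A > C

Key insight: Entropy is maximized by uniform distributions and minimized by concentrated distributions.

Entropies:
  H(A) = 1.8361 bits
  H(B) = 2.2341 bits
  H(C) = 0.9718 bits
  H(D) = 2.3219 bits

Ranking: D > B > A > C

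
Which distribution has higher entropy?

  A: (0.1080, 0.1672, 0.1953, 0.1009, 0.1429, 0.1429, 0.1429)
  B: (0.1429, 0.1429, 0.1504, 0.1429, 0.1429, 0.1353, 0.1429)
B

Both distributions are close to uniform, making this a harder comparison.

H(A) = 2.7754 bits
H(B) = 2.8068 bits

The distribution closer to uniform has higher entropy.
Answer: B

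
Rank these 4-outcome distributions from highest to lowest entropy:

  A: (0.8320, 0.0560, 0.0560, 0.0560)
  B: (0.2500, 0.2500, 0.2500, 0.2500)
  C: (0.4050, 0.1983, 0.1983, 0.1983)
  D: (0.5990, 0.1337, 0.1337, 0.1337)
B > C > D > A

Key insight: Entropy is maximized by uniform distributions and minimized by concentrated distributions.

Entropies:
  H(A) = 0.9194 bits
  H(B) = 2.0000 bits
  H(C) = 1.9169 bits
  H(D) = 1.6071 bits

Ranking: B > C > D > A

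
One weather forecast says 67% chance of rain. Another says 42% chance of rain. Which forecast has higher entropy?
42% forecast

Treat each forecast as a Bernoulli distribution. Binary entropy is maximized at p=0.5 and falls off symmetrically toward 0 or 1. The 42% forecast is closer to 50%, so it is more uncertain. H(67%) ≈ 0.915 bits, H(42%) ≈ 0.981 bits.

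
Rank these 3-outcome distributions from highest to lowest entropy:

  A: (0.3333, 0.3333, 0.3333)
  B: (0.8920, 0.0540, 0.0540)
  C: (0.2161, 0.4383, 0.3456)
A > C > B

Key insight: Entropy is maximized by uniform distributions and minimized by concentrated distributions.

- Uniform distributions have maximum entropy log₂(3) = 1.5850 bits
- The more "peaked" or concentrated a distribution, the lower its entropy

Entropies:
  H(A) = 1.5850 bits
  H(B) = 0.6019 bits
  H(C) = 1.5290 bits

Ranking: A > C > B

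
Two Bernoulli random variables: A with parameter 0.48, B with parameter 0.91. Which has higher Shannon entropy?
A

For binary distributions, entropy is maximized at p=0.5 and decreases as p moves toward 0 or 1.

H(A) = H(0.48) = 0.9988 bits
H(B) = H(0.91) = 0.4365 bits

Distribution A (p=0.48) is closer to uniform (p=0.5), so it has higher entropy.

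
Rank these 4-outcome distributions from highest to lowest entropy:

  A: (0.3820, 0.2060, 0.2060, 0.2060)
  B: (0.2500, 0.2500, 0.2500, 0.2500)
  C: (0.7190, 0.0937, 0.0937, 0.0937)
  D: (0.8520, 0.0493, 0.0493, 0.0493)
B > A > C > D

Key insight: Entropy is maximized by uniform distributions and minimized by concentrated distributions.

Entropies:
  H(A) = 1.9389 bits
  H(B) = 2.0000 bits
  H(C) = 1.3022 bits
  H(D) = 0.8394 bits

Ranking: B > A > C > D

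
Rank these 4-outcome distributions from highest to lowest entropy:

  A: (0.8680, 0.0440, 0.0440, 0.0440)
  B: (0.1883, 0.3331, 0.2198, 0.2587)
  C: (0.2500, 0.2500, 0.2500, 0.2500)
C > B > A

Key insight: Entropy is maximized by uniform distributions and minimized by concentrated distributions.

- Uniform distributions have maximum entropy log₂(4) = 2.0000 bits
- The more "peaked" or concentrated a distribution, the lower its entropy

Entropies:
  H(A) = 0.7721 bits
  H(B) = 1.9670 bits
  H(C) = 2.0000 bits

Ranking: C > B > A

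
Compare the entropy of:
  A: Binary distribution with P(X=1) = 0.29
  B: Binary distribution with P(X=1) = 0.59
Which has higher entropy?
B

For binary distributions, entropy is maximized at p=0.5 and decreases as p moves toward 0 or 1.

H(A) = H(0.29) = 0.8687 bits
H(B) = H(0.59) = 0.9765 bits

Distribution B (p=0.59) is closer to uniform (p=0.5), so it has higher entropy.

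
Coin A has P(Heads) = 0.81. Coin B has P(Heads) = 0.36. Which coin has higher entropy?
B

For binary distributions, entropy is maximized at p=0.5 and decreases as p moves toward 0 or 1.

H(A) = H(0.81) = 0.7015 bits
H(B) = H(0.36) = 0.9427 bits

Distribution B (p=0.36) is closer to uniform (p=0.5), so it has higher entropy.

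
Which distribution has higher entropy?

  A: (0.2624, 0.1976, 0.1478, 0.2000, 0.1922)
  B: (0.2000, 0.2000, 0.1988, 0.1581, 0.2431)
B

Both distributions are close to uniform, making this a harder comparison.

H(A) = 2.2981 bits
H(B) = 2.3088 bits

The distribution closer to uniform has higher entropy.
Answer: B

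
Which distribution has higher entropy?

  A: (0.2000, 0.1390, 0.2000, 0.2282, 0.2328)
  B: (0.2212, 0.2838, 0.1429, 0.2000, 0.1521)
A

Both distributions are close to uniform, making this a harder comparison.

H(A) = 2.3005 bits
H(B) = 2.2759 bits

The distribution closer to uniform has higher entropy.
Answer: A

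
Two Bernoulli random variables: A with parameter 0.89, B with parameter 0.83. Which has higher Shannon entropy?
B

For binary distributions, entropy is maximized at p=0.5 and decreases as p moves toward 0 or 1.

H(A) = H(0.89) = 0.4999 bits
H(B) = H(0.83) = 0.6577 bits

Distribution B (p=0.83) is closer to uniform (p=0.5), so it has higher entropy.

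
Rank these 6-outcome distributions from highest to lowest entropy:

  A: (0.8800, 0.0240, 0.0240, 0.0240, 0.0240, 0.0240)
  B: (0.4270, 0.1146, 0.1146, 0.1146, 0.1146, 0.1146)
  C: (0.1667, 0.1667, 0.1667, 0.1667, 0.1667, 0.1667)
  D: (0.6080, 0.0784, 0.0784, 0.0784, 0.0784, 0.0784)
C > B > D > A

Key insight: Entropy is maximized by uniform distributions and minimized by concentrated distributions.

Entropies:
  H(A) = 0.8080 bits
  H(B) = 2.3150 bits
  H(C) = 2.5850 bits
  H(D) = 1.8763 bits

Ranking: C > B > D > A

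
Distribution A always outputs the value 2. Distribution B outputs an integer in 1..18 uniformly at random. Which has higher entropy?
B

A is deterministic, so H(A) = 0. B is uniform over 18 outcomes, so H(B) = log₂(18) = 4.170 bits. Any distribution with genuine randomness has higher entropy than a deterministic one.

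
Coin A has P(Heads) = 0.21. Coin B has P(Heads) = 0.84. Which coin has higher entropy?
A

For binary distributions, entropy is maximized at p=0.5 and decreases as p moves toward 0 or 1.

H(A) = H(0.21) = 0.7415 bits
H(B) = H(0.84) = 0.6343 bits

Distribution A (p=0.21) is closer to uniform (p=0.5), so it has higher entropy.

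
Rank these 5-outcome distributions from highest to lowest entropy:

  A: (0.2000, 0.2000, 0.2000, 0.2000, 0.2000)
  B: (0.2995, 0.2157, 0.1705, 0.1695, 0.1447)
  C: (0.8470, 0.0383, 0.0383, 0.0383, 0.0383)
A > B > C

Key insight: Entropy is maximized by uniform distributions and minimized by concentrated distributions.

- Uniform distributions have maximum entropy log₂(5) = 2.3219 bits
- The more "peaked" or concentrated a distribution, the lower its entropy

Entropies:
  H(A) = 2.3219 bits
  H(B) = 2.2711 bits
  H(C) = 0.9233 bits

Ranking: A > B > C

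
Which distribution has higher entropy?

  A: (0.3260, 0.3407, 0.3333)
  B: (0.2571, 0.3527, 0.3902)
A

Both distributions are close to uniform, making this a harder comparison.

H(A) = 1.5847 bits
H(B) = 1.5639 bits

The distribution closer to uniform has higher entropy.
Answer: A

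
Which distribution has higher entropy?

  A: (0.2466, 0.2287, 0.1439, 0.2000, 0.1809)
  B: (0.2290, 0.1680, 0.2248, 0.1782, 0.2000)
B

Both distributions are close to uniform, making this a harder comparison.

H(A) = 2.2979 bits
H(B) = 2.3112 bits

The distribution closer to uniform has higher entropy.
Answer: B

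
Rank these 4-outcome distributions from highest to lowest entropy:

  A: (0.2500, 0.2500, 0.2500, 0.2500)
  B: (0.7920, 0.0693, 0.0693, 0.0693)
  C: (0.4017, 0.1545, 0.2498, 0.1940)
A > C > B

Key insight: Entropy is maximized by uniform distributions and minimized by concentrated distributions.

- Uniform distributions have maximum entropy log₂(4) = 2.0000 bits
- The more "peaked" or concentrated a distribution, the lower its entropy

Entropies:
  H(A) = 2.0000 bits
  H(B) = 1.0673 bits
  H(C) = 1.9037 bits

Ranking: A > C > B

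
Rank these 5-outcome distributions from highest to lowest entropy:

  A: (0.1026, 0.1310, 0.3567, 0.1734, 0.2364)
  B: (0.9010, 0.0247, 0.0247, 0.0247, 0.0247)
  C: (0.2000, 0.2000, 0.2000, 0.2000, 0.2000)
C > A > B

Key insight: Entropy is maximized by uniform distributions and minimized by concentrated distributions.

- Uniform distributions have maximum entropy log₂(5) = 2.3219 bits
- The more "peaked" or concentrated a distribution, the lower its entropy

Entropies:
  H(A) = 2.1818 bits
  H(B) = 0.6638 bits
  H(C) = 2.3219 bits

Ranking: C > A > B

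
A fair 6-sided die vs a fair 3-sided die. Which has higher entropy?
6-sided die

Both are uniform distributions; for uniform over n outcomes, H = log₂(n). H(6-sided) = log₂(6) = 2.585 bits and H(3-sided) = log₂(3) = 1.585 bits. More outcomes in a uniform distribution means higher entropy.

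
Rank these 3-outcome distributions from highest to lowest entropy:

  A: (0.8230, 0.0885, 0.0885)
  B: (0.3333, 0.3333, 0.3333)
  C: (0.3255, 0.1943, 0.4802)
B > C > A

Key insight: Entropy is maximized by uniform distributions and minimized by concentrated distributions.

- Uniform distributions have maximum entropy log₂(3) = 1.5850 bits
- The more "peaked" or concentrated a distribution, the lower its entropy

Entropies:
  H(A) = 0.8505 bits
  H(B) = 1.5850 bits
  H(C) = 1.4945 bits

Ranking: B > C > A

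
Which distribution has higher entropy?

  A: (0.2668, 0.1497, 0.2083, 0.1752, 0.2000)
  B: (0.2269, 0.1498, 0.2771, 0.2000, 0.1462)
A

Both distributions are close to uniform, making this a harder comparison.

H(A) = 2.2948 bits
H(B) = 2.2788 bits

The distribution closer to uniform has higher entropy.
Answer: A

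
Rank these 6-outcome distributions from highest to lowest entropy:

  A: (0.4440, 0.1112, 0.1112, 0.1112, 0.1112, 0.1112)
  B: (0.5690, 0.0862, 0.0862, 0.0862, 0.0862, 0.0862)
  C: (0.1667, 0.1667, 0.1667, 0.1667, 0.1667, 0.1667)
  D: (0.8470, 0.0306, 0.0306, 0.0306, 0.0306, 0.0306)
C > A > B > D

Key insight: Entropy is maximized by uniform distributions and minimized by concentrated distributions.

Entropies:
  H(A) = 2.2819 bits
  H(B) = 1.9870 bits
  H(C) = 2.5850 bits
  H(D) = 0.9726 bits

Ranking: C > A > B > D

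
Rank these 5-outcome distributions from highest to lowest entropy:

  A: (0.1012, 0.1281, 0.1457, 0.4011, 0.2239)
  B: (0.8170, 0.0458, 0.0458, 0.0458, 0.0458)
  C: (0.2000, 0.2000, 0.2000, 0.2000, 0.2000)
C > A > B

Key insight: Entropy is maximized by uniform distributions and minimized by concentrated distributions.

- Uniform distributions have maximum entropy log₂(5) = 2.3219 bits
- The more "peaked" or concentrated a distribution, the lower its entropy

Entropies:
  H(A) = 2.1311 bits
  H(B) = 1.0526 bits
  H(C) = 2.3219 bits

Ranking: C > A > B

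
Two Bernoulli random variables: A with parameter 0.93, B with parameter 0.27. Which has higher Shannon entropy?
B

For binary distributions, entropy is maximized at p=0.5 and decreases as p moves toward 0 or 1.

H(A) = H(0.93) = 0.3659 bits
H(B) = H(0.27) = 0.8415 bits

Distribution B (p=0.27) is closer to uniform (p=0.5), so it has higher entropy.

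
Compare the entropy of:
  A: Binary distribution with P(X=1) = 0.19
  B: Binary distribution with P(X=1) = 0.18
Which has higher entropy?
A

For binary distributions, entropy is maximized at p=0.5 and decreases as p moves toward 0 or 1.

H(A) = H(0.19) = 0.7015 bits
H(B) = H(0.18) = 0.6801 bits

Distribution A (p=0.19) is closer to uniform (p=0.5), so it has higher entropy.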